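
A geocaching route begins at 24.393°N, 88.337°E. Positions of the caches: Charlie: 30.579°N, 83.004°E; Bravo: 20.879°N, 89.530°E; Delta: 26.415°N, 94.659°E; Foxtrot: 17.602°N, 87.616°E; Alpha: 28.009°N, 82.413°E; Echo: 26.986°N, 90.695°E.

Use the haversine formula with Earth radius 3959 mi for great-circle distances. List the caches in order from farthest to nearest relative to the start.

Charlie, Foxtrot, Alpha, Delta, Bravo, Echo

Distance from the start at 24.393°N, 88.337°E to each:
Charlie 30.579°N, 83.004°E: 537.9 mi
Foxtrot 17.602°N, 87.616°E: 471.5 mi
Alpha 28.009°N, 82.413°E: 444.1 mi
Delta 26.415°N, 94.659°E: 418.5 mi
Bravo 20.879°N, 89.530°E: 254.4 mi
Echo 26.986°N, 90.695°E: 231.6 mi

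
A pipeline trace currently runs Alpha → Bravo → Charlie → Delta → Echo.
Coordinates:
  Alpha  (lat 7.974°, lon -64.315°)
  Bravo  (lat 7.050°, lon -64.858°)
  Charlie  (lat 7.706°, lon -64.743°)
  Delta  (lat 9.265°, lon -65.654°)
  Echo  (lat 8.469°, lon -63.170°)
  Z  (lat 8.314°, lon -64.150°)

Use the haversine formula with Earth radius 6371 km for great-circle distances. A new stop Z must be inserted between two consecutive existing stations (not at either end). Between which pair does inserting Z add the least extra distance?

Added distance for inserting Z between each consecutive pair:
Alpha–Bravo: 83.8 km
Bravo–Charlie: 180.7 km
Charlie–Delta: 90.0 km
Delta–Echo: 18.5 km
Smallest added distance is 18.5 km, inserting between Delta and Echo.

between Delta and Echo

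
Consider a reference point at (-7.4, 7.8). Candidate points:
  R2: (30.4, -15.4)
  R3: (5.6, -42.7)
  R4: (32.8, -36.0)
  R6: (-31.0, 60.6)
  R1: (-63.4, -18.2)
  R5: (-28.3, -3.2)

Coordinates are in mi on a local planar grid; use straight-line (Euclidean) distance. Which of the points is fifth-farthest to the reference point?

R2

Distances from the reference point ((-7.4, 7.8)):
R1: 61.7 mi
R4: 59.5 mi
R6: 57.8 mi
R3: 52.1 mi
R2: 44.4 mi
R5: 23.6 mi
The fifth-farthest is R2 at 44.4 mi.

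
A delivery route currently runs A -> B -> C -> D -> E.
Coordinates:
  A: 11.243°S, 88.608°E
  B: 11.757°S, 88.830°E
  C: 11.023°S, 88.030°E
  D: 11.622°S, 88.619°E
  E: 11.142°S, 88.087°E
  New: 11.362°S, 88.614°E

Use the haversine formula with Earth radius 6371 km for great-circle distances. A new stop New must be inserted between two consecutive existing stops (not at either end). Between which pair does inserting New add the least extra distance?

Added distance for inserting New between each consecutive pair:
A–B: 1.0 km
B–C: 4.4 km
C–D: 10.4 km
D–E: 12.6 km
Smallest added distance is 1.0 km, inserting between A and B.

between A and B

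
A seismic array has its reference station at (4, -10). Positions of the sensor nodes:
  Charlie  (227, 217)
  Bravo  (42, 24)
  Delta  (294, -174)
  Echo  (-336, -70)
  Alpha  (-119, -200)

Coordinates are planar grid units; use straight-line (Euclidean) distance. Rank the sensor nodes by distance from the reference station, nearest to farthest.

Computing each straight-line distance from (4, -10):
Bravo (42, 24): 51.0
Alpha (-119, -200): 226.3
Charlie (227, 217): 318.2
Delta (294, -174): 333.2
Echo (-336, -70): 345.3

Bravo, Alpha, Charlie, Delta, Echo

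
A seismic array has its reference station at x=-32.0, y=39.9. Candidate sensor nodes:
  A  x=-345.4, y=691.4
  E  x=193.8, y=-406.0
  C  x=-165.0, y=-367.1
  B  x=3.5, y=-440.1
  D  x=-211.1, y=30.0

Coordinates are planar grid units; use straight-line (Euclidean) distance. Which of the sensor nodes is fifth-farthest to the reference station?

Distance to each, sorted:
A: 723.0
E: 499.8
B: 481.3
C: 428.2
D: 179.4
The fifth-farthest is D at 179.4.

D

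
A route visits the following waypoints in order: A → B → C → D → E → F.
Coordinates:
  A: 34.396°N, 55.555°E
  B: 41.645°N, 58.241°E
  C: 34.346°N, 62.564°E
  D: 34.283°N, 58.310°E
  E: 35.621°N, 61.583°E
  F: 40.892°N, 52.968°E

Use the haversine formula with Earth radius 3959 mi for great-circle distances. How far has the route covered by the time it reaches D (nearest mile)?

1321 mi

Leg distances:
A→B: 521.7 mi  (cumulative 521.7 mi)
B→C: 556.4 mi  (cumulative 1078.1 mi)
C→D: 242.8 mi  (cumulative 1320.9 mi)
Cumulative distance at D ≈ 1321 mi.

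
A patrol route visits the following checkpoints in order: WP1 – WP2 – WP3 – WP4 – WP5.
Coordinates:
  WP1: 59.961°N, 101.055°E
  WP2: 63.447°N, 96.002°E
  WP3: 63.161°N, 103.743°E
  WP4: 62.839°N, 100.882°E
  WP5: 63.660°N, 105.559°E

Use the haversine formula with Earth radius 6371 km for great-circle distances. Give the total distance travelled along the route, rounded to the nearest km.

1258 km

Leg distances:
WP1→WP2: 470.0 km  (cumulative 470.0 km)
WP2→WP3: 387.8 km  (cumulative 857.8 km)
WP3→WP4: 148.8 km  (cumulative 1006.6 km)
WP4→WP5: 251.2 km  (cumulative 1257.7 km)
Total route length ≈ 1258 km.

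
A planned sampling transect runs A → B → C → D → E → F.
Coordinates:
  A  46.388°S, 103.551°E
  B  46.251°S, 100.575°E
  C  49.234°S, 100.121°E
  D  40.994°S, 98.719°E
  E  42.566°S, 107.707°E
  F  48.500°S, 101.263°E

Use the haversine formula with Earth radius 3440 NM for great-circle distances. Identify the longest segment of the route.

C–D

Leg distances:
A→B: 123.7 NM
B→C: 180.0 NM
C→D: 498.3 NM
D→E: 413.1 NM
E→F: 447.3 NM
The longest leg is C–D at 498.3 NM.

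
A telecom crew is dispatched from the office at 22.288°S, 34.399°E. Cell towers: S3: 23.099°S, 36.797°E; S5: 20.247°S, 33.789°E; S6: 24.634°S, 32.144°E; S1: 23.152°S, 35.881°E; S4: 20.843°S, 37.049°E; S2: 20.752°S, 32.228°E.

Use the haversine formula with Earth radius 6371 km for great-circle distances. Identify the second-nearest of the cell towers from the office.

S5

Distance to each, sorted:
S1: 179.8 km
S5: 235.6 km
S3: 262.0 km
S2: 282.1 km
S4: 317.7 km
S6: 347.8 km
The second-nearest is S5 at 235.6 km.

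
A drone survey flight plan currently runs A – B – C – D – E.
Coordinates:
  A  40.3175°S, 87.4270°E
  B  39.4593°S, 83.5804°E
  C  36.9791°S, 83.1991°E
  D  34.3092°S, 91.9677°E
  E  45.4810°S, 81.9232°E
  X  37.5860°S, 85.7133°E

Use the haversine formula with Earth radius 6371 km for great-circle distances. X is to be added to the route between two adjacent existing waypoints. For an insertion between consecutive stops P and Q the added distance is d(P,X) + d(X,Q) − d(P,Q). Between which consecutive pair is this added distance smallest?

Added distance for inserting X between each consecutive pair:
A–B: 275.1 km
B–C: 233.6 km
C–D: 57.1 km
D–E: 96.5 km
Smallest added distance is 57.1 km, inserting between C and D.

between C and D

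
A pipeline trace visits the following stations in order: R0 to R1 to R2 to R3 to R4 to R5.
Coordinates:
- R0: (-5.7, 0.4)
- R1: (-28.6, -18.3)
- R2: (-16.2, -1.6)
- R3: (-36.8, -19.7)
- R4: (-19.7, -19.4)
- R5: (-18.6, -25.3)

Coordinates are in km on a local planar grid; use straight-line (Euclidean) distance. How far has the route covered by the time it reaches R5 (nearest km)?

Leg distances:
R0→R1: 29.6 km  (cumulative 29.6 km)
R1→R2: 20.8 km  (cumulative 50.4 km)
R2→R3: 27.4 km  (cumulative 77.8 km)
R3→R4: 17.1 km  (cumulative 94.9 km)
R4→R5: 6.0 km  (cumulative 100.9 km)
Cumulative distance at R5 ≈ 101 km.

101 km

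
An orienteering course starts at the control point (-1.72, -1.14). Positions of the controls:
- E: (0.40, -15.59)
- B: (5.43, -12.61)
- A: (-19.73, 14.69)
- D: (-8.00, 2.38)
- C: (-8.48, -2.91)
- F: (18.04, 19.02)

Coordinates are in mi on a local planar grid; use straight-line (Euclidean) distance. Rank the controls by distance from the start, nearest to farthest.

Computing each straight-line distance from (-1.72, -1.14):
C (-8.48, -2.91): 7.0 mi
D (-8.00, 2.38): 7.2 mi
B (5.43, -12.61): 13.5 mi
E (0.40, -15.59): 14.6 mi
A (-19.73, 14.69): 24.0 mi
F (18.04, 19.02): 28.2 mi

C, D, B, E, A, F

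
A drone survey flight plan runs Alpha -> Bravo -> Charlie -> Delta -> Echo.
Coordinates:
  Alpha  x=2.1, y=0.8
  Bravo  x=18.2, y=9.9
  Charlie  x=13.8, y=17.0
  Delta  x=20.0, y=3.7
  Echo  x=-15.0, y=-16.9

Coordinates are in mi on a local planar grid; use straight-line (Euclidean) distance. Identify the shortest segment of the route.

Bravo–Charlie

Leg distances:
Alpha→Bravo: 18.5 mi
Bravo→Charlie: 8.4 mi
Charlie→Delta: 14.7 mi
Delta→Echo: 40.6 mi
The shortest leg is Bravo–Charlie at 8.4 mi.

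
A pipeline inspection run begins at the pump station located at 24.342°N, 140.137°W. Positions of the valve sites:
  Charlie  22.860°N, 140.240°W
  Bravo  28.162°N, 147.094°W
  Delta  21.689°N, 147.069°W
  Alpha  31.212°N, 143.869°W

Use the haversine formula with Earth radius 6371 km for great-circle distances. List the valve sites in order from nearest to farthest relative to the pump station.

Charlie, Delta, Bravo, Alpha

Distances from the pump station:
Charlie 22.860°N, 140.240°W: 165.1 km
Delta 21.689°N, 147.069°W: 768.2 km
Bravo 28.162°N, 147.094°W: 813.2 km
Alpha 31.212°N, 143.869°W: 847.4 km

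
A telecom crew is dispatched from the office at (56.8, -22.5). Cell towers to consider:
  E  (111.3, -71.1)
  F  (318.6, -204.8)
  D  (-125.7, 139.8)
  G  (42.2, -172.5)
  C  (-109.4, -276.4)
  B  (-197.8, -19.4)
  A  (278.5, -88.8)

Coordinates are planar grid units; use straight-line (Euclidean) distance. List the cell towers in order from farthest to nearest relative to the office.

Distances from the office:
F (318.6, -204.8): 319.0
C (-109.4, -276.4): 303.5
B (-197.8, -19.4): 254.6
D (-125.7, 139.8): 244.2
A (278.5, -88.8): 231.4
G (42.2, -172.5): 150.7
E (111.3, -71.1): 73.0

F, C, B, D, A, G, E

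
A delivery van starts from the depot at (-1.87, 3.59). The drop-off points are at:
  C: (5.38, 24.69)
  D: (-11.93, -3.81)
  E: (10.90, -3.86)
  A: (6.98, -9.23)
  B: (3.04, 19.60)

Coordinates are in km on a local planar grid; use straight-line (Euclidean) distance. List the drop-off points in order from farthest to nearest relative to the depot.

Distances from the depot:
C (5.38, 24.69): 22.3 km
B (3.04, 19.60): 16.7 km
A (6.98, -9.23): 15.6 km
E (10.90, -3.86): 14.8 km
D (-11.93, -3.81): 12.5 km

C, B, A, E, D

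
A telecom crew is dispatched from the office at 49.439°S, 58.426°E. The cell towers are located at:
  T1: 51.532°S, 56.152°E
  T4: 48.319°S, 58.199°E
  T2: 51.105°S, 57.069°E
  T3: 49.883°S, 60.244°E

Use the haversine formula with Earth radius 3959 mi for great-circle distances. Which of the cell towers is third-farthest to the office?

T3

Distances from the office (49.439°S, 58.426°E):
T1: 175.8 mi
T2: 129.8 mi
T3: 86.9 mi
T4: 78.1 mi
The third-farthest is T3 at 86.9 mi.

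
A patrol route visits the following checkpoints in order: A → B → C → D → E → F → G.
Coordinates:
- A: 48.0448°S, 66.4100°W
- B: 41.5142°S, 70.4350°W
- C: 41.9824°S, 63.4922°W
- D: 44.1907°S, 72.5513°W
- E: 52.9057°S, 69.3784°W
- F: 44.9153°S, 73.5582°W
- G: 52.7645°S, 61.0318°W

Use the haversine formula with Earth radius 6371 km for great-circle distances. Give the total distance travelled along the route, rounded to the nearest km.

Leg distances:
A→B: 792.3 km  (cumulative 792.3 km)
B→C: 578.2 km  (cumulative 1370.5 km)
C→D: 775.1 km  (cumulative 2145.6 km)
D→E: 996.6 km  (cumulative 3142.1 km)
E→F: 939.1 km  (cumulative 4081.2 km)
F→G: 1262.5 km  (cumulative 5343.7 km)
Total route length ≈ 5344 km.

5344 km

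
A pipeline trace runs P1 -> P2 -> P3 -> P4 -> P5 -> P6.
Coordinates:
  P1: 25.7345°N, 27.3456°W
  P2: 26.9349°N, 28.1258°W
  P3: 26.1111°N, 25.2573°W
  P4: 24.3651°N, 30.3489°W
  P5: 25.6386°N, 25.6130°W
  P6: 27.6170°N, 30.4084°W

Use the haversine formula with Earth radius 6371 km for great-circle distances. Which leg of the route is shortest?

P1–P2

Leg distances:
P1→P2: 154.5 km
P2→P3: 299.7 km
P3→P4: 547.6 km
P4→P5: 497.8 km
P5→P6: 524.9 km
The shortest leg is P1–P2 at 154.5 km.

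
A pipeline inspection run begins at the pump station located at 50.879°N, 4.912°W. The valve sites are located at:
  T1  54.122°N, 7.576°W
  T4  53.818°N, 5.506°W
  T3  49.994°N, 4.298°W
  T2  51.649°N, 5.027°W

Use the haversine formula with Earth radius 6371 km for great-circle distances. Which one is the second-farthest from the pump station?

Distances from the pump station (50.879°N, 4.912°W):
T1: 403.1 km
T4: 329.3 km
T3: 107.6 km
T2: 86.0 km
The second-farthest is T4 at 329.3 km.

T4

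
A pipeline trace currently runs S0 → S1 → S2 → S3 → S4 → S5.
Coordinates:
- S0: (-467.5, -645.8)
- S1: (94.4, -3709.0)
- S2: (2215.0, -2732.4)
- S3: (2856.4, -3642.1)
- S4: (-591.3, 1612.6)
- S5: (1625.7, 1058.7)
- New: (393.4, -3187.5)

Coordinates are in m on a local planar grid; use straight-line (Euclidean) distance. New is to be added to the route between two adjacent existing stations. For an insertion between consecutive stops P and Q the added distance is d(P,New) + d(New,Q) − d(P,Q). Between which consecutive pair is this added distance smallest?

Added distance for inserting New between each consecutive pair:
S0–S1: 170.4 m
S1–S2: 144.1 m
S2–S3: 3269.1 m
S3–S4: 1119.9 m
S4–S5: 7036.3 m
Smallest added distance is 144.1 m, inserting between S1 and S2.

between S1 and S2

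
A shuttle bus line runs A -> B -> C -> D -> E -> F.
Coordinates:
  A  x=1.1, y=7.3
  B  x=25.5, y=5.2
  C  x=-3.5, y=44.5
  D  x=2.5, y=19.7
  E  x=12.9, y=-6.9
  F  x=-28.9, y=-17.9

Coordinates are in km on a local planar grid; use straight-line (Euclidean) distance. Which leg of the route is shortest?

Leg distances:
A→B: 24.5 km
B→C: 48.8 km
C→D: 25.5 km
D→E: 28.6 km
E→F: 43.2 km
The shortest leg is A–B at 24.5 km.

A–B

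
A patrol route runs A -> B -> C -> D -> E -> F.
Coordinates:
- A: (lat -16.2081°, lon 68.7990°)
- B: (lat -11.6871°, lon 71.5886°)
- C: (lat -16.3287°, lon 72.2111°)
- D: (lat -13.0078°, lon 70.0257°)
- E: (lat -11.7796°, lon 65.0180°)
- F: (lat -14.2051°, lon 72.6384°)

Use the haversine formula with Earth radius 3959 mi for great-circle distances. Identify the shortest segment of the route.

Leg distances:
A→B: 364.1 mi
B→C: 323.4 mi
C→D: 272.0 mi
D→E: 348.4 mi
E→F: 539.7 mi
The shortest leg is C–D at 272.0 mi.

C–D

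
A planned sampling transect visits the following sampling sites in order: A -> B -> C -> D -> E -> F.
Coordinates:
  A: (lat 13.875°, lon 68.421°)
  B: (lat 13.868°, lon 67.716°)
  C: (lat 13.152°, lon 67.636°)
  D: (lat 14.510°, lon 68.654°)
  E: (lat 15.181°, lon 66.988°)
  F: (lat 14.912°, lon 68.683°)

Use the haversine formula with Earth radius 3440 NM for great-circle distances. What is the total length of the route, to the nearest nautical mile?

Leg distances:
A→B: 41.1 NM  (cumulative 41.1 NM)
B→C: 43.2 NM  (cumulative 84.3 NM)
C→D: 100.8 NM  (cumulative 185.2 NM)
D→E: 104.7 NM  (cumulative 289.9 NM)
E→F: 99.6 NM  (cumulative 389.5 NM)
Total route length ≈ 390 NM.

390 NM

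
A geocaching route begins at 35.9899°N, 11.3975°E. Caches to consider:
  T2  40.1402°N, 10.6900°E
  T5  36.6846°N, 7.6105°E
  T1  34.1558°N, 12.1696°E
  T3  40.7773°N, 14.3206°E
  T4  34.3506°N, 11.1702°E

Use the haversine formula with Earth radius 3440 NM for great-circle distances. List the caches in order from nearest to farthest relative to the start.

Distance from the start at 35.9899°N, 11.3975°E to each:
T4 34.3506°N, 11.1702°E: 99.1 NM
T1 34.1558°N, 12.1696°E: 116.5 NM
T5 36.6846°N, 7.6105°E: 187.8 NM
T2 40.1402°N, 10.6900°E: 251.4 NM
T3 40.7773°N, 14.3206°E: 318.6 NM

T4, T1, T5, T2, T3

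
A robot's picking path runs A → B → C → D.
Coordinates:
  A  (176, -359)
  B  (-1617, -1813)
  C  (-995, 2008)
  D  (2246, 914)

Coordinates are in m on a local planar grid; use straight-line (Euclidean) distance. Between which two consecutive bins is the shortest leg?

A–B

Leg distances:
A→B: 2308.5 m
B→C: 3871.3 m
C→D: 3420.7 m
The shortest leg is A–B at 2308.5 m.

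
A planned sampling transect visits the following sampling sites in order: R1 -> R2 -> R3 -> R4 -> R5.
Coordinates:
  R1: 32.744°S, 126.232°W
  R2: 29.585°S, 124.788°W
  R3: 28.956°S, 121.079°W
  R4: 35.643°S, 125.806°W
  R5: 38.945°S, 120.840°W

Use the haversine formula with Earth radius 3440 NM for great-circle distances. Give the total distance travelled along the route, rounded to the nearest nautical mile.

1178 NM

Leg distances:
R1→R2: 203.6 NM  (cumulative 203.6 NM)
R2→R3: 197.9 NM  (cumulative 401.5 NM)
R3→R4: 467.5 NM  (cumulative 869.1 NM)
R4→R5: 309.0 NM  (cumulative 1178.1 NM)
Total route length ≈ 1178 NM.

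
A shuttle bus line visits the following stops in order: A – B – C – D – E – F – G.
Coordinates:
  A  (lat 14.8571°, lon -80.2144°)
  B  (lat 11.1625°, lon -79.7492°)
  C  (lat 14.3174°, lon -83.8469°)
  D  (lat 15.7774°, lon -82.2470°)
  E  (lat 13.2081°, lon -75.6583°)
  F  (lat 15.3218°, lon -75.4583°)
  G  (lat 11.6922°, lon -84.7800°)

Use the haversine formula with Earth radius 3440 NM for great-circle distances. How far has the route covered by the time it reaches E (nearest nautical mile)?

1070 NM

Leg distances:
A→B: 223.5 NM  (cumulative 223.5 NM)
B→C: 305.7 NM  (cumulative 529.2 NM)
C→D: 127.6 NM  (cumulative 656.8 NM)
D→E: 412.8 NM  (cumulative 1069.6 NM)
Cumulative distance at E ≈ 1070 NM.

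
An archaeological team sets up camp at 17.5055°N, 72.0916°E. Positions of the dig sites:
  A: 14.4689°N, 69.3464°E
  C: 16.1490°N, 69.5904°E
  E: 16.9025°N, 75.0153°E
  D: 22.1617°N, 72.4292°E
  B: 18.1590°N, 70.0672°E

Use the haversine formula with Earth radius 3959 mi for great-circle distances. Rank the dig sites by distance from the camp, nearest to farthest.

Distances from the camp:
B 18.1590°N, 70.0672°E: 140.6 mi
C 16.1490°N, 69.5904°E: 190.1 mi
E 16.9025°N, 75.0153°E: 197.4 mi
A 14.4689°N, 69.3464°E: 278.0 mi
D 22.1617°N, 72.4292°E: 322.5 mi

B, C, E, A, D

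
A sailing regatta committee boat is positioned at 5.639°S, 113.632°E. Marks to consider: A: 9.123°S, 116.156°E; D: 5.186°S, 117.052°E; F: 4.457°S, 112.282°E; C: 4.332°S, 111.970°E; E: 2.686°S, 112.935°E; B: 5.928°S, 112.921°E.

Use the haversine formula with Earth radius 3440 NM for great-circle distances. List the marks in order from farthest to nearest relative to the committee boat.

A, D, E, C, F, B

Distances from the committee boat:
A 9.123°S, 116.156°E: 257.6 NM
D 5.186°S, 117.052°E: 206.2 NM
E 2.686°S, 112.935°E: 182.1 NM
C 4.332°S, 111.970°E: 126.6 NM
F 4.457°S, 112.282°E: 107.5 NM
B 5.928°S, 112.921°E: 45.9 NM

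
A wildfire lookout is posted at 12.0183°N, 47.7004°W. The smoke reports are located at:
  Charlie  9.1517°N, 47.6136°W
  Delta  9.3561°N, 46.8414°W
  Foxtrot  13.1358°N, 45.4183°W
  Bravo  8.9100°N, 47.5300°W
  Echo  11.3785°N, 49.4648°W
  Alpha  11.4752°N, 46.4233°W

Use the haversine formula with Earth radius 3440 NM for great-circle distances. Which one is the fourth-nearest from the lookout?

Delta

Distance to each, sorted:
Alpha: 81.8 NM
Echo: 110.6 NM
Foxtrot: 149.6 NM
Delta: 167.7 NM
Charlie: 172.2 NM
Bravo: 186.9 NM
The fourth-nearest is Delta at 167.7 NM.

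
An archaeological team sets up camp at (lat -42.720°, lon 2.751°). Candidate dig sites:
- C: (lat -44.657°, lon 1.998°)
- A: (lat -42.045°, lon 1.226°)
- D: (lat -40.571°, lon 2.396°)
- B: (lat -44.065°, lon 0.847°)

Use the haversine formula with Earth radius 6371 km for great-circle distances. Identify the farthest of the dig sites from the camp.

D

Distance to each, sorted:
D: 240.8 km
C: 223.7 km
B: 214.5 km
A: 146.0 km
The farthest is D at 240.8 km.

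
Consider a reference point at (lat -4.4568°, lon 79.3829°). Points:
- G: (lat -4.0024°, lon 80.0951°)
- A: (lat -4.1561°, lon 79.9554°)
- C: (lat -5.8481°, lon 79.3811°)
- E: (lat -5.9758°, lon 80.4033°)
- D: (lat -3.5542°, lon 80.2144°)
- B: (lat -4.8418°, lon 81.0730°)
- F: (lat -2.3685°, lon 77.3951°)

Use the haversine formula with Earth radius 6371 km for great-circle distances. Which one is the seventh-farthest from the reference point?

A

Distances from the reference point ((lat -4.4568°, lon 79.3829°)):
F: 320.3 km
E: 203.2 km
B: 192.1 km
C: 154.7 km
D: 136.3 km
G: 93.8 km
A: 71.7 km
The seventh-farthest is A at 71.7 km.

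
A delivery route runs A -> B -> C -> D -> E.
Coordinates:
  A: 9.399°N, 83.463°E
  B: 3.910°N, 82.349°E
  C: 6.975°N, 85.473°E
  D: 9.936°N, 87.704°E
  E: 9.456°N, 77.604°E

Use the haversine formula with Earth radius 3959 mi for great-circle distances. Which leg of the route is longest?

Leg distances:
A→B: 386.9 mi
B→C: 301.7 mi
C→D: 255.2 mi
D→E: 688.7 mi
The longest leg is D–E at 688.7 mi.

D–E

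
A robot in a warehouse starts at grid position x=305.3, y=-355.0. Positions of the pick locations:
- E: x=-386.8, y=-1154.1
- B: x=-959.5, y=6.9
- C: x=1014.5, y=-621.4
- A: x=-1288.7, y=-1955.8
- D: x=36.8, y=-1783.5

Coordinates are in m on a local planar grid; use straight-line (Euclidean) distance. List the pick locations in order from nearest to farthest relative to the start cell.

C, E, B, D, A

Computing each straight-line distance from x=305.3, y=-355.0:
C x=1014.5, y=-621.4: 757.6 m
E x=-386.8, y=-1154.1: 1057.1 m
B x=-959.5, y=6.9: 1315.6 m
D x=36.8, y=-1783.5: 1453.5 m
A x=-1288.7, y=-1955.8: 2259.1 m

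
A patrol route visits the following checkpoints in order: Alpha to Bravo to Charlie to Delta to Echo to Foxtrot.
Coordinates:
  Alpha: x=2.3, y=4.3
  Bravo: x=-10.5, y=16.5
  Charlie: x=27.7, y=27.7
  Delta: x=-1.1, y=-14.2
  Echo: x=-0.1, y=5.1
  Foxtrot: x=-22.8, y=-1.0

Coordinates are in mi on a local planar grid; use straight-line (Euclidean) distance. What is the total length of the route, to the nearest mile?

151 mi

Leg distances:
Alpha→Bravo: 17.7 mi  (cumulative 17.7 mi)
Bravo→Charlie: 39.8 mi  (cumulative 57.5 mi)
Charlie→Delta: 50.8 mi  (cumulative 108.3 mi)
Delta→Echo: 19.3 mi  (cumulative 127.7 mi)
Echo→Foxtrot: 23.5 mi  (cumulative 151.2 mi)
Total route length ≈ 151 mi.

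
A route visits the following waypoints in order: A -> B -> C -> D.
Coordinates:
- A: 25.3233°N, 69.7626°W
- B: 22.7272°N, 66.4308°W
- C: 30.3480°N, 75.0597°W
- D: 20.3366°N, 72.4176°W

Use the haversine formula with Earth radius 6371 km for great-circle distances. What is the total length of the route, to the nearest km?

2794 km

Leg distances:
A→B: 444.7 km  (cumulative 444.7 km)
B→C: 1205.3 km  (cumulative 1650.0 km)
C→D: 1144.3 km  (cumulative 2794.4 km)
Total route length ≈ 2794 km.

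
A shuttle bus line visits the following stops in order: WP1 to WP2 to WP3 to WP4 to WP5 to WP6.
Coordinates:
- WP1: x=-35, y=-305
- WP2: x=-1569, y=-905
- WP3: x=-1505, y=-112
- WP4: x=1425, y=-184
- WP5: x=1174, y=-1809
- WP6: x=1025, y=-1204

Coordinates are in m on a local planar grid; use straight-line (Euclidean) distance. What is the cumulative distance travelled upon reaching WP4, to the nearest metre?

Leg distances:
WP1→WP2: 1647.2 m  (cumulative 1647.2 m)
WP2→WP3: 795.6 m  (cumulative 2442.7 m)
WP3→WP4: 2930.9 m  (cumulative 5373.6 m)
Cumulative distance at WP4 ≈ 5374 m.

5374 m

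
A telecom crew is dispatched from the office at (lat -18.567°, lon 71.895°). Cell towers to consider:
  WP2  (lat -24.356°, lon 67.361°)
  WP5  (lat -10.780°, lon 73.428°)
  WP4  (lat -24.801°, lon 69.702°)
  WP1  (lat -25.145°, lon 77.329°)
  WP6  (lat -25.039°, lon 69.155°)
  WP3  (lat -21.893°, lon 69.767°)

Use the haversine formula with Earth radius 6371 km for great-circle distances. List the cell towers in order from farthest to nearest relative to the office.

Distance from the office at (lat -18.567°, lon 71.895°) to each:
WP1 (lat -25.145°, lon 77.329°): 921.4 km
WP5 (lat -10.780°, lon 73.428°): 881.4 km
WP2 (lat -24.356°, lon 67.361°): 796.4 km
WP6 (lat -25.039°, lon 69.155°): 773.2 km
WP4 (lat -24.801°, lon 69.702°): 729.2 km
WP3 (lat -21.893°, lon 69.767°): 431.3 km

WP1, WP5, WP2, WP6, WP4, WP3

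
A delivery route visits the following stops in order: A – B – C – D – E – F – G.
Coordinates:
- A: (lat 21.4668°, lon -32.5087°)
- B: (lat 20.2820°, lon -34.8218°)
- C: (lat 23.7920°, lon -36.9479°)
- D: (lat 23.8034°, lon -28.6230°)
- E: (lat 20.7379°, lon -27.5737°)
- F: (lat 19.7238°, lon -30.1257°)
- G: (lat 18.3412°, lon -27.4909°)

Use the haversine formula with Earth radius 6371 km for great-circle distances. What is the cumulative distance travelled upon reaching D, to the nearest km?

Leg distances:
A→B: 274.1 km  (cumulative 274.1 km)
B→C: 447.6 km  (cumulative 721.6 km)
C→D: 846.9 km  (cumulative 1568.5 km)
Cumulative distance at D ≈ 1568 km.

1568 km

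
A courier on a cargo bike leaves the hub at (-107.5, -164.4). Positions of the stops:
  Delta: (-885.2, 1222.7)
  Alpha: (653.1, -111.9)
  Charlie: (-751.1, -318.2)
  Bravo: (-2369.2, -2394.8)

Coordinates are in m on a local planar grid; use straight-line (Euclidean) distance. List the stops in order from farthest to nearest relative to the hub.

Bravo, Delta, Alpha, Charlie

Distances from the hub:
Bravo (-2369.2, -2394.8): 3176.5 m
Delta (-885.2, 1222.7): 1590.2 m
Alpha (653.1, -111.9): 762.4 m
Charlie (-751.1, -318.2): 661.7 m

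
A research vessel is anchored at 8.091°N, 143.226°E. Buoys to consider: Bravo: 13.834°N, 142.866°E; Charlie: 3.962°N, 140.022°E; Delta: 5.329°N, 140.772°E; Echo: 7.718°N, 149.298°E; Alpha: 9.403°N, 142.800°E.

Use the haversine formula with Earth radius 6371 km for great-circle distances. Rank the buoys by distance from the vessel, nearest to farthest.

Alpha, Delta, Charlie, Bravo, Echo

Distance from the vessel at 8.091°N, 143.226°E to each:
Alpha 9.403°N, 142.800°E: 153.2 km
Delta 5.329°N, 140.772°E: 409.6 km
Charlie 3.962°N, 140.022°E: 579.9 km
Bravo 13.834°N, 142.866°E: 639.8 km
Echo 7.718°N, 149.298°E: 670.0 km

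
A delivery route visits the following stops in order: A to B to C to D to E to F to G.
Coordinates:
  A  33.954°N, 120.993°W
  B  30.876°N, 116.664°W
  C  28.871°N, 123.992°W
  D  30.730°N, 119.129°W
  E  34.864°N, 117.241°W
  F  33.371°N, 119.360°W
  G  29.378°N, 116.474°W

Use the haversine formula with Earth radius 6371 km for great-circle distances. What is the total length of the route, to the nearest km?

3055 km

Leg distances:
A→B: 531.2 km  (cumulative 531.2 km)
B→C: 740.7 km  (cumulative 1271.9 km)
C→D: 512.7 km  (cumulative 1784.6 km)
D→E: 492.4 km  (cumulative 2276.9 km)
E→F: 256.1 km  (cumulative 2533.1 km)
F→G: 521.7 km  (cumulative 3054.8 km)
Total route length ≈ 3055 km.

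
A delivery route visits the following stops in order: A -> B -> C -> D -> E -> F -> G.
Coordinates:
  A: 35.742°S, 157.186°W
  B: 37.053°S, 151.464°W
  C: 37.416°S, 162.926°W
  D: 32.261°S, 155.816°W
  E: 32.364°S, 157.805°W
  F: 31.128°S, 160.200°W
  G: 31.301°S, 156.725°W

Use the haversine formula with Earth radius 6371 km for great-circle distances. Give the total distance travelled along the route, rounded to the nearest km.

3196 km

Leg distances:
A→B: 532.4 km  (cumulative 532.4 km)
B→C: 1014.9 km  (cumulative 1547.3 km)
C→D: 865.3 km  (cumulative 2412.6 km)
D→E: 187.3 km  (cumulative 2599.9 km)
E→F: 264.9 km  (cumulative 2864.8 km)
F→G: 331.0 km  (cumulative 3195.8 km)
Total route length ≈ 3196 km.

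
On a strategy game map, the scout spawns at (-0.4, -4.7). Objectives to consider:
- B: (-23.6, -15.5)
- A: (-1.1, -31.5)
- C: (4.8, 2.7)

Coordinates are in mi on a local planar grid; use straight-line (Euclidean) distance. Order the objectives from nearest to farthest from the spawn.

C, B, A

Computing each straight-line distance from (-0.4, -4.7):
C (4.8, 2.7): 9.0 mi
B (-23.6, -15.5): 25.6 mi
A (-1.1, -31.5): 26.8 mi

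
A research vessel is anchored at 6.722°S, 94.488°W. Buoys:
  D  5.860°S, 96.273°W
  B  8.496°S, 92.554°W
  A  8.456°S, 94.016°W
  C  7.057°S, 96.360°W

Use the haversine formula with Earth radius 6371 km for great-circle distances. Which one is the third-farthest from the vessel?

C

Distance to each, sorted:
B: 290.4 km
D: 219.3 km
C: 210.0 km
A: 199.7 km
The third-farthest is C at 210.0 km.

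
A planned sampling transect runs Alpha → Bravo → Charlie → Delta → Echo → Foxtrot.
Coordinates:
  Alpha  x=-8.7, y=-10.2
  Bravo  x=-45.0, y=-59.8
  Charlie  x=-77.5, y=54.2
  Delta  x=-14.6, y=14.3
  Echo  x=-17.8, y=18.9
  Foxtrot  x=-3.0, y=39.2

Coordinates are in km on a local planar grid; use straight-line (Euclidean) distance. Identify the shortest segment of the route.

Leg distances:
Alpha→Bravo: 61.5 km
Bravo→Charlie: 118.5 km
Charlie→Delta: 74.5 km
Delta→Echo: 5.6 km
Echo→Foxtrot: 25.1 km
The shortest leg is Delta–Echo at 5.6 km.

Delta–Echo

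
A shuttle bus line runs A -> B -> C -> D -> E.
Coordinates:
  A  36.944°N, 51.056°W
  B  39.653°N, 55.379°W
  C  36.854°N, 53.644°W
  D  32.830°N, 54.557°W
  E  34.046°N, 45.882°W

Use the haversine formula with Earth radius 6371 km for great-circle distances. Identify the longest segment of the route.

D–E

Leg distances:
A→B: 482.6 km
B→C: 346.1 km
C→D: 455.1 km
D→E: 816.0 km
The longest leg is D–E at 816.0 km.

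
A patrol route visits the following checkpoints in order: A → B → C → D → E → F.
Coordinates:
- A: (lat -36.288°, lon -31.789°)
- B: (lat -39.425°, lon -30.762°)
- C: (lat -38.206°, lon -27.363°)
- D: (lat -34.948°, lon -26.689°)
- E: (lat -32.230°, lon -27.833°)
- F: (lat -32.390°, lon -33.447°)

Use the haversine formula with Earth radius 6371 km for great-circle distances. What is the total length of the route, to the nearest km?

Leg distances:
A→B: 360.3 km  (cumulative 360.3 km)
B→C: 324.2 km  (cumulative 684.4 km)
C→D: 367.2 km  (cumulative 1051.7 km)
D→E: 320.3 km  (cumulative 1371.9 km)
E→F: 527.8 km  (cumulative 1899.8 km)
Total route length ≈ 1900 km.

1900 km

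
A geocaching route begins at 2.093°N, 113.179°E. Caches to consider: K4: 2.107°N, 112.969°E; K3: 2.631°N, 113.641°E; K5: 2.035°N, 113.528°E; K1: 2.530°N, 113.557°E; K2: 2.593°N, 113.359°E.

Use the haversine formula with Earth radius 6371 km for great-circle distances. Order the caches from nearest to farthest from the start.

K4, K5, K2, K1, K3

Distance from the start at 2.093°N, 113.179°E to each:
K4 2.107°N, 112.969°E: 23.4 km
K5 2.035°N, 113.528°E: 39.3 km
K2 2.593°N, 113.359°E: 59.1 km
K1 2.530°N, 113.557°E: 64.2 km
K3 2.631°N, 113.641°E: 78.8 km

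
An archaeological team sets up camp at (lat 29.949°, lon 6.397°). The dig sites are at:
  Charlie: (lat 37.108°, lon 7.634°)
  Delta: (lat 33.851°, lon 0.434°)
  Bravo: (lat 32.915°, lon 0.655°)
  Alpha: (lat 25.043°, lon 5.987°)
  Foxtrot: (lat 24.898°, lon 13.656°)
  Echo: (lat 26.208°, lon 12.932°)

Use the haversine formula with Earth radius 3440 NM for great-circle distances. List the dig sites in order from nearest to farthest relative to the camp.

Alpha, Bravo, Delta, Echo, Charlie, Foxtrot

Distances from the camp:
Alpha (lat 25.043°, lon 5.987°): 295.4 NM
Bravo (lat 32.915°, lon 0.655°): 343.8 NM
Delta (lat 33.851°, lon 0.434°): 383.6 NM
Echo (lat 26.208°, lon 12.932°): 412.5 NM
Charlie (lat 37.108°, lon 7.634°): 434.2 NM
Foxtrot (lat 24.898°, lon 13.656°): 491.3 NM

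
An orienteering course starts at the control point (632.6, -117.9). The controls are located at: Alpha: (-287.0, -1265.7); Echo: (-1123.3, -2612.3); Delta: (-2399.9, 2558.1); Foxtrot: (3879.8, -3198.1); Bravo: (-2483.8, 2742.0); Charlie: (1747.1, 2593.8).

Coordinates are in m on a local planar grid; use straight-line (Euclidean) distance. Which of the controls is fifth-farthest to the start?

Charlie

Distance to each, sorted:
Foxtrot: 4475.7 m
Bravo: 4229.8 m
Delta: 4044.4 m
Echo: 3050.4 m
Charlie: 2931.8 m
Alpha: 1470.8 m
The fifth-farthest is Charlie at 2931.8 m.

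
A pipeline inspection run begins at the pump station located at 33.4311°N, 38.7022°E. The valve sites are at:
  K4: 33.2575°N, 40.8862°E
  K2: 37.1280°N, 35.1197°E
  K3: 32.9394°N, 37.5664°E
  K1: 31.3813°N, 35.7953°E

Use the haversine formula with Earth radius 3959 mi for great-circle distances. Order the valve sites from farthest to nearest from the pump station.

Computing each great-circle distance from 33.4311°N, 38.7022°E:
K2 37.1280°N, 35.1197°E: 325.7 mi
K1 31.3813°N, 35.7953°E: 220.9 mi
K4 33.2575°N, 40.8862°E: 126.6 mi
K3 32.9394°N, 37.5664°E: 73.9 mi

K2, K1, K4, K3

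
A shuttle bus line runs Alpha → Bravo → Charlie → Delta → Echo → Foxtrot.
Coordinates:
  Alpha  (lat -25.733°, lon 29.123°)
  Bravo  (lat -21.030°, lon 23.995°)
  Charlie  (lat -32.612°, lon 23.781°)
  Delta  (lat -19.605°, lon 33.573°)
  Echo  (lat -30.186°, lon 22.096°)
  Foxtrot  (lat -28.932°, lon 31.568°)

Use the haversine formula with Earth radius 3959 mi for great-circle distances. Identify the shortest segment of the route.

Leg distances:
Alpha→Bravo: 459.6 mi
Bravo→Charlie: 800.4 mi
Charlie→Delta: 1083.5 mi
Delta→Echo: 1024.3 mi
Echo→Foxtrot: 575.7 mi
The shortest leg is Alpha–Bravo at 459.6 mi.

Alpha–Bravo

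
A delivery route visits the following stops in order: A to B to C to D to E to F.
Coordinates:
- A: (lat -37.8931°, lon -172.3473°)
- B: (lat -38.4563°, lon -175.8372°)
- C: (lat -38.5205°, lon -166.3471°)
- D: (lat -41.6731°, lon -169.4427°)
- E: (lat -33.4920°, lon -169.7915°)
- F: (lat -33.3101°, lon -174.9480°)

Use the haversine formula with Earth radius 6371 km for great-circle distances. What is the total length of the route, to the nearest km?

2965 km

Leg distances:
A→B: 311.4 km  (cumulative 311.4 km)
B→C: 825.6 km  (cumulative 1137.1 km)
C→D: 438.4 km  (cumulative 1575.4 km)
D→E: 910.2 km  (cumulative 2485.6 km)
E→F: 479.1 km  (cumulative 2964.7 km)
Total route length ≈ 2965 km.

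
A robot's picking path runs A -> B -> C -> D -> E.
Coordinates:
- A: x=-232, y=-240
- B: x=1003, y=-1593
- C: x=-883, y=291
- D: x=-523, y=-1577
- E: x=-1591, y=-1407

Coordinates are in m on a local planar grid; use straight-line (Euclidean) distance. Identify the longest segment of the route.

B–C

Leg distances:
A→B: 1831.9 m
B→C: 2665.8 m
C→D: 1902.4 m
D→E: 1081.4 m
The longest leg is B–C at 2665.8 m.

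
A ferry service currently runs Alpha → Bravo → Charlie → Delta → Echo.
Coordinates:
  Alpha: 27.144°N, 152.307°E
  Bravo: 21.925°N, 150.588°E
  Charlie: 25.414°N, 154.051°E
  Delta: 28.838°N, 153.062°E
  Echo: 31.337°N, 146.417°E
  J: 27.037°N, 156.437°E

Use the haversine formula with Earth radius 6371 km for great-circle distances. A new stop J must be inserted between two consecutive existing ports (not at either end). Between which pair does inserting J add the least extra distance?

Added distance for inserting J between each consecutive pair:
Alpha–Bravo: 623.6 km
Bravo–Charlie: 594.8 km
Charlie–Delta: 292.9 km
Delta–Echo: 773.6 km
Smallest added distance is 292.9 km, inserting between Charlie and Delta.

between Charlie and Delta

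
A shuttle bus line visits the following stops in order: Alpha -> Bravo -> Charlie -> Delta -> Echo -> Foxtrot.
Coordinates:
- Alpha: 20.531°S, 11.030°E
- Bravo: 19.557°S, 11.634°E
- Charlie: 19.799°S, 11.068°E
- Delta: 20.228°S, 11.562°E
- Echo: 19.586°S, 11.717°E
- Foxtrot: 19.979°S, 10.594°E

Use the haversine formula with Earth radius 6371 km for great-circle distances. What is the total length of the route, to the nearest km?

Leg distances:
Alpha→Bravo: 125.3 km  (cumulative 125.3 km)
Bravo→Charlie: 65.1 km  (cumulative 190.4 km)
Charlie→Delta: 70.3 km  (cumulative 260.7 km)
Delta→Echo: 73.2 km  (cumulative 333.9 km)
Echo→Foxtrot: 125.4 km  (cumulative 459.3 km)
Total route length ≈ 459 km.

459 km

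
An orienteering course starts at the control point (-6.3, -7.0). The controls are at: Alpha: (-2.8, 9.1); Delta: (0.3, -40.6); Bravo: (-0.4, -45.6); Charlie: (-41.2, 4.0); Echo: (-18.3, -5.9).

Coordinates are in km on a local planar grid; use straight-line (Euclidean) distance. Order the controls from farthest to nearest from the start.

Distance from the start at (-6.3, -7.0) to each:
Bravo (-0.4, -45.6): 39.0 km
Charlie (-41.2, 4.0): 36.6 km
Delta (0.3, -40.6): 34.2 km
Alpha (-2.8, 9.1): 16.5 km
Echo (-18.3, -5.9): 12.1 km

Bravo, Charlie, Delta, Alpha, Echo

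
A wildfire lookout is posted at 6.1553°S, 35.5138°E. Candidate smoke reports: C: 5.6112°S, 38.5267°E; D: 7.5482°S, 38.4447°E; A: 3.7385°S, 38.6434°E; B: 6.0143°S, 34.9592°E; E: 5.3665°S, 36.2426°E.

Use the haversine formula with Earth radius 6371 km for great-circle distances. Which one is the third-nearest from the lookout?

Distance to each, sorted:
B: 63.3 km
E: 119.1 km
C: 338.7 km
D: 358.7 km
A: 438.6 km
The third-nearest is C at 338.7 km.

C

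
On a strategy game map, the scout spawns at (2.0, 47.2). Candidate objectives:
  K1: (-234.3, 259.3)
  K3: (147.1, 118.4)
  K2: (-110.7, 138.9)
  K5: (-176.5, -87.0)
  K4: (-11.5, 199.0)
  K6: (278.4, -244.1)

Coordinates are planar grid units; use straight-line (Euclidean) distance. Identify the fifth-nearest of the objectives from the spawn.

Distances from the spawn ((2.0, 47.2)):
K2: 145.3
K4: 152.4
K3: 161.6
K5: 223.3
K1: 317.5
K6: 401.6
The fifth-nearest is K1 at 317.5.

K1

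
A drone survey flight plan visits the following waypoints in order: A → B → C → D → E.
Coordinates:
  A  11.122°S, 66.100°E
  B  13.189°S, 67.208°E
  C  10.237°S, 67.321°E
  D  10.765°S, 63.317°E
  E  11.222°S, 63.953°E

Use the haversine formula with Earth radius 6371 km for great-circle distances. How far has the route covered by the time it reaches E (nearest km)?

Leg distances:
A→B: 259.5 km  (cumulative 259.5 km)
B→C: 328.5 km  (cumulative 588.0 km)
C→D: 441.7 km  (cumulative 1029.6 km)
D→E: 86.0 km  (cumulative 1115.7 km)
Cumulative distance at E ≈ 1116 km.

1116 km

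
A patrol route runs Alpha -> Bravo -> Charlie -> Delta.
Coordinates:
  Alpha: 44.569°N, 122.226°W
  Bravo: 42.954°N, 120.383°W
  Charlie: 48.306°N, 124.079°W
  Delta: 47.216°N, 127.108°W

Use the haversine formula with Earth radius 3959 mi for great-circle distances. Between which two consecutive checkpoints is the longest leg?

Bravo–Charlie

Leg distances:
Alpha→Bravo: 144.6 mi
Bravo→Charlie: 410.6 mi
Charlie→Delta: 159.6 mi
The longest leg is Bravo–Charlie at 410.6 mi.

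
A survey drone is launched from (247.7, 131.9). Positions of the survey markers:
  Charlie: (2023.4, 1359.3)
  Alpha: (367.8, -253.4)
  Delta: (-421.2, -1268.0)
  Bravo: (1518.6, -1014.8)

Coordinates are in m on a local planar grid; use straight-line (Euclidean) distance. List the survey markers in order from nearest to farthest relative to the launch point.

Alpha, Delta, Bravo, Charlie

Computing each straight-line distance from (247.7, 131.9):
Alpha (367.8, -253.4): 403.6 m
Delta (-421.2, -1268.0): 1551.5 m
Bravo (1518.6, -1014.8): 1711.8 m
Charlie (2023.4, 1359.3): 2158.6 m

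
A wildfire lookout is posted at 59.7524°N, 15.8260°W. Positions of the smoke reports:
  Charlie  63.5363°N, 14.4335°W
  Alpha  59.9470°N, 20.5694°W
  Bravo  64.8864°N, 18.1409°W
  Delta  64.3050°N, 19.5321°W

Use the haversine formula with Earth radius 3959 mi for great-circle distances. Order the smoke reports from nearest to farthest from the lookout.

Distance from the lookout at 59.7524°N, 15.8260°W to each:
Alpha 59.9470°N, 20.5694°W: 165.1 mi
Charlie 63.5363°N, 14.4335°W: 265.4 mi
Delta 64.3050°N, 19.5321°W: 336.6 mi
Bravo 64.8864°N, 18.1409°W: 362.4 mi

Alpha, Charlie, Delta, Bravo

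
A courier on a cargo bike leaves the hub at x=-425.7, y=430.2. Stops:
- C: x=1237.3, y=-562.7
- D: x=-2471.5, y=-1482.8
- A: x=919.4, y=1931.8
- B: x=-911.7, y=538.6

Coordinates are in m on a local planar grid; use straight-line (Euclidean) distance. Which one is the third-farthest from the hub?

C

Distance to each, sorted:
D: 2800.9 m
A: 2016.0 m
C: 1936.9 m
B: 497.9 m
The third-farthest is C at 1936.9 m.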